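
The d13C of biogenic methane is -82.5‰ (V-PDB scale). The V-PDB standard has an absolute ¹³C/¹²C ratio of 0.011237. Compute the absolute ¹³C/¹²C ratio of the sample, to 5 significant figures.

R_sample = R_standard × (d13C/1000 + 1)
R_sample = 0.011237 × (-82.5/1000 + 1) = 0.011237 × 0.917500
R_sample = 0.0103099

0.010310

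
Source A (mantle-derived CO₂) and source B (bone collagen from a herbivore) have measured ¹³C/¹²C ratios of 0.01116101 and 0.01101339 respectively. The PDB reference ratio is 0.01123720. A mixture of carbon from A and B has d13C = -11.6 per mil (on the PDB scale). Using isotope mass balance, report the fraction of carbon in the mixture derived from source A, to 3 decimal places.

0.633

δ_A = (0.01116101/0.01123720 − 1)×1000 = (0.993220 − 1)×1000 = -6.780 per mil
δ_B = (0.01101339/0.01123720 − 1)×1000 = (0.980083 − 1)×1000 = -19.917 per mil
f_A = (δ_mix − δ_B)/(δ_A − δ_B) = (-11.6 − (-19.917))/(-6.780 − (-19.917))
f_A = 8.317 / 13.137 = 0.6331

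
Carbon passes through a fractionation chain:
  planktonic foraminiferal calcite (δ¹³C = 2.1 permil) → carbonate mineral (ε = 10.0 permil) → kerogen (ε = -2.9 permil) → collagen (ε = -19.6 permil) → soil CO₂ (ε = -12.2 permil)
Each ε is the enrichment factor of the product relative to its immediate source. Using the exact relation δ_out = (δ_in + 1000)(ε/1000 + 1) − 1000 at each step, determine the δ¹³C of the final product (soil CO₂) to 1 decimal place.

step 1: δ = (2.10 + 1000)·(10.0/1000 + 1) − 1000 = 12.12 permil
step 2: δ = (12.12 + 1000)·(-2.9/1000 + 1) − 1000 = 9.19 permil
step 3: δ = (9.19 + 1000)·(-19.6/1000 + 1) − 1000 = -10.59 permil
step 4: δ = (-10.59 + 1000)·(-12.2/1000 + 1) − 1000 = -22.66 permil

-22.7 permil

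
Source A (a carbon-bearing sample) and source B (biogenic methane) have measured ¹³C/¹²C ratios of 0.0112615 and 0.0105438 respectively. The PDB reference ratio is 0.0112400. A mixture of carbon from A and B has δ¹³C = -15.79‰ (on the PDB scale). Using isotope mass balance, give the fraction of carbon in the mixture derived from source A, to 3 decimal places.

δ_A = (0.0112615/0.0112400 − 1)×1000 = (1.001913 − 1)×1000 = 1.913‰
δ_B = (0.0105438/0.0112400 − 1)×1000 = (0.938060 − 1)×1000 = -61.940‰
f_A = (δ_mix − δ_B)/(δ_A − δ_B) = (-15.79 − (-61.940))/(1.913 − (-61.940))
f_A = 46.150 / 63.852 = 0.7228

0.723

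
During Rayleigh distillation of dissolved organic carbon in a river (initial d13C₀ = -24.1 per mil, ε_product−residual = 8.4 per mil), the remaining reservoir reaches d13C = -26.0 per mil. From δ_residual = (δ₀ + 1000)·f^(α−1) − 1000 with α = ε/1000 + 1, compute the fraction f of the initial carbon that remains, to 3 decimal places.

α − 1 = ε/1000 = 0.0084
(δ_res + 1000)/(δ₀ + 1000) = (-26.0 + 1000)/(-24.1 + 1000) = 974.0/975.9 = 0.998053
f = 0.998053^(1/0.0084) = exp(ln(0.998053)/0.0084) = exp(-0.00195/0.0084)
f = exp(-0.2320) = 0.7929

0.793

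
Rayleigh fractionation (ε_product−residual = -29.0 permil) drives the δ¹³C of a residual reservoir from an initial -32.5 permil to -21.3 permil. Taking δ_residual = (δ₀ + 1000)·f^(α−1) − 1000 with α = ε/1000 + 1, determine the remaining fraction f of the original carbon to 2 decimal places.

α − 1 = ε/1000 = -0.0290
(δ_res + 1000)/(δ₀ + 1000) = (-21.3 + 1000)/(-32.5 + 1000) = 978.7/967.5 = 1.011576
f = 1.011576^(1/-0.0290) = exp(ln(1.011576)/-0.0290) = exp(0.01151/-0.0290)
f = exp(-0.3969) = 0.6724

0.67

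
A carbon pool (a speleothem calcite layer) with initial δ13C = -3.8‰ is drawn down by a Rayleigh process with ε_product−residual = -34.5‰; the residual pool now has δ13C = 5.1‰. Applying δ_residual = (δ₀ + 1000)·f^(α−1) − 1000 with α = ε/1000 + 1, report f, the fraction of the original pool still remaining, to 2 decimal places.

α − 1 = ε/1000 = -0.0345
(δ_res + 1000)/(δ₀ + 1000) = (5.1 + 1000)/(-3.8 + 1000) = 1005.1/996.2 = 1.008934
f = 1.008934^(1/-0.0345) = exp(ln(1.008934)/-0.0345) = exp(0.00889/-0.0345)
f = exp(-0.2578) = 0.7727

0.77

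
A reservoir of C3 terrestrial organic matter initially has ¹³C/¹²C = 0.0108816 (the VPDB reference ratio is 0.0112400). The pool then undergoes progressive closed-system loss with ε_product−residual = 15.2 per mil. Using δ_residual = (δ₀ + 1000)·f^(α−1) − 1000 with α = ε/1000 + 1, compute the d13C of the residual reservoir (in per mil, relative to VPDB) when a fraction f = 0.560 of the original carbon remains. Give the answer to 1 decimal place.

δ₀ = (0.0108816/0.0112400 − 1)×1000 = (0.968114 − 1)×1000 = -31.886 per mil
α − 1 = ε/1000 = 0.0152
f^(α−1) = 0.560^(0.0152) = 0.991225
δ_res = (-31.886 + 1000) × 0.991225 − 1000 = 959.619 − 1000 = -40.38 per mil

-40.4 per mil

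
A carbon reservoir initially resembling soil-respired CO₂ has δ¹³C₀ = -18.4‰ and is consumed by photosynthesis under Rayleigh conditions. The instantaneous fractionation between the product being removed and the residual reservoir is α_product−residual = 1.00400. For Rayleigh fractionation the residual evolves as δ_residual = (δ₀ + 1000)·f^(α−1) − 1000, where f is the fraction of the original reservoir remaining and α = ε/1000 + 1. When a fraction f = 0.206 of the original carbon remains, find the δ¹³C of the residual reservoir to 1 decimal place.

Rayleigh residual: δ_res = (δ₀ + 1000)·f^(α−1) − 1000
α − 1 = 0.00400
f^(α−1) = 0.206^(0.00400) = 0.993700
δ_res = (-18.4 + 1000) × 0.993700 − 1000 = 975.416 − 1000 = -24.58‰

-24.6‰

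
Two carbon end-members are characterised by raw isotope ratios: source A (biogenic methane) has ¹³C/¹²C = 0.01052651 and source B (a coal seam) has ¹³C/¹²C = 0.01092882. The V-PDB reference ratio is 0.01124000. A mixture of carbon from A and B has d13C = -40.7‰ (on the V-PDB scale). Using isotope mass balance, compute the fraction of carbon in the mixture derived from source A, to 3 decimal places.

δ_A = (0.01052651/0.01124000 − 1)×1000 = (0.936522 − 1)×1000 = -63.478‰
δ_B = (0.01092882/0.01124000 − 1)×1000 = (0.972315 − 1)×1000 = -27.685‰
f_A = (δ_mix − δ_B)/(δ_A − δ_B) = (-40.7 − (-27.685))/(-63.478 − (-27.685))
f_A = -13.015 / -35.793 = 0.3636

0.364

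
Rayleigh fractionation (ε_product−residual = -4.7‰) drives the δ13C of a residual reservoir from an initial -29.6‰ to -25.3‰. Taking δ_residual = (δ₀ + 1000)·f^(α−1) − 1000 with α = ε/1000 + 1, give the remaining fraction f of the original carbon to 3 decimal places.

α − 1 = ε/1000 = -0.0047
(δ_res + 1000)/(δ₀ + 1000) = (-25.3 + 1000)/(-29.6 + 1000) = 974.7/970.4 = 1.004431
f = 1.004431^(1/-0.0047) = exp(ln(1.004431)/-0.0047) = exp(0.00442/-0.0047)
f = exp(-0.9407) = 0.3903

0.390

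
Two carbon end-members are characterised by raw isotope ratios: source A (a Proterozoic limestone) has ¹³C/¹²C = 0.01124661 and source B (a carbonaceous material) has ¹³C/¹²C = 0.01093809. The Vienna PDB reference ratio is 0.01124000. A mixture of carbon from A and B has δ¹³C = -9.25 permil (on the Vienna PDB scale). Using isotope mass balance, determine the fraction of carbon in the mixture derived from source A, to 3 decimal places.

δ_A = (0.01124661/0.01124000 − 1)×1000 = (1.000588 − 1)×1000 = 0.588 permil
δ_B = (0.01093809/0.01124000 − 1)×1000 = (0.973140 − 1)×1000 = -26.860 permil
f_A = (δ_mix − δ_B)/(δ_A − δ_B) = (-9.25 − (-26.860))/(0.588 − (-26.860))
f_A = 17.610 / 27.448 = 0.6416

0.642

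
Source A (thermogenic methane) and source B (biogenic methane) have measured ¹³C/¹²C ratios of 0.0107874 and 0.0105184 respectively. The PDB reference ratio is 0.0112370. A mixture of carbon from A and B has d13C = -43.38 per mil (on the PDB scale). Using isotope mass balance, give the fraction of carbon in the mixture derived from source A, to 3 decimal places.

δ_A = (0.0107874/0.0112370 − 1)×1000 = (0.959989 − 1)×1000 = -40.011 per mil
δ_B = (0.0105184/0.0112370 − 1)×1000 = (0.936051 − 1)×1000 = -63.949 per mil
f_A = (δ_mix − δ_B)/(δ_A − δ_B) = (-43.38 − (-63.949))/(-40.011 − (-63.949))
f_A = 20.569 / 23.939 = 0.8593

0.859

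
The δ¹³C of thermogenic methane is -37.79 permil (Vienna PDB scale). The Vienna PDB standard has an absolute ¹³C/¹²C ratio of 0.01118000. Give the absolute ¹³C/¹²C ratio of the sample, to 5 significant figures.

0.010758

R_sample = R_standard × (δ¹³C/1000 + 1)
R_sample = 0.01118000 × (-37.79/1000 + 1) = 0.01118000 × 0.962210
R_sample = 0.0107575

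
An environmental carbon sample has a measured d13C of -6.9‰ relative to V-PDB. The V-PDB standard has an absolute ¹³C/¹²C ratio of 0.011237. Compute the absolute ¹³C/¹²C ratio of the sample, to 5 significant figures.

0.011159

R_sample = R_standard × (d13C/1000 + 1)
R_sample = 0.011237 × (-6.9/1000 + 1) = 0.011237 × 0.993100
R_sample = 0.0111595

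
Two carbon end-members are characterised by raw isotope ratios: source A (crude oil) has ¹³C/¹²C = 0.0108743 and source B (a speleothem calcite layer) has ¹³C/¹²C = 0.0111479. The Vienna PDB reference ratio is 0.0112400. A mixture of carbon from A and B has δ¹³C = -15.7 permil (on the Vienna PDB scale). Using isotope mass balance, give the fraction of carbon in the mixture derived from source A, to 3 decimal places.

δ_A = (0.0108743/0.0112400 − 1)×1000 = (0.967464 − 1)×1000 = -32.536 permil
δ_B = (0.0111479/0.0112400 − 1)×1000 = (0.991806 − 1)×1000 = -8.194 permil
f_A = (δ_mix − δ_B)/(δ_A − δ_B) = (-15.7 − (-8.194))/(-32.536 − (-8.194))
f_A = -7.506 / -24.342 = 0.3084

0.308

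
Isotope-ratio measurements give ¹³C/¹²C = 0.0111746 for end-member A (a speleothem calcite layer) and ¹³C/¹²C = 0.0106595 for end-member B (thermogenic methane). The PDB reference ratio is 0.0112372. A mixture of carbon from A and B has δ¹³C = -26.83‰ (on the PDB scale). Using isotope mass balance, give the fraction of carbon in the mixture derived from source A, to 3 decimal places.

δ_A = (0.0111746/0.0112372 − 1)×1000 = (0.994429 − 1)×1000 = -5.571‰
δ_B = (0.0106595/0.0112372 − 1)×1000 = (0.948590 − 1)×1000 = -51.410‰
f_A = (δ_mix − δ_B)/(δ_A − δ_B) = (-26.83 − (-51.410))/(-5.571 − (-51.410))
f_A = 24.580 / 45.839 = 0.5362

0.536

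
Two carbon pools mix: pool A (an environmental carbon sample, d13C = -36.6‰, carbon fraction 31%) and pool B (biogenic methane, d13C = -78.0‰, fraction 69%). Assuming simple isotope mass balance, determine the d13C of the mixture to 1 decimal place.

δ_mix = f_A·δ_A + f_B·δ_B
δ_mix = 0.31 × (-36.6) + 0.69 × (-78.0)
δ_mix = -11.35 + -53.82 = -65.17‰

-65.2‰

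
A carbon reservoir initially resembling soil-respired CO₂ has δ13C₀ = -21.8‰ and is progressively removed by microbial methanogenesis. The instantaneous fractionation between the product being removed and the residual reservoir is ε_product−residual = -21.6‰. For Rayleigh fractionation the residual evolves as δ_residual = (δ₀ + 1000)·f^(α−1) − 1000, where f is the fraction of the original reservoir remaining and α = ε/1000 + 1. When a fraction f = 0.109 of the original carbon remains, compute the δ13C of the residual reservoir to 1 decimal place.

26.2‰

Rayleigh residual: δ_res = (δ₀ + 1000)·f^(α−1) − 1000
α = ε/1000 + 1 = 0.97840, so α − 1 = -0.02160
f^(α−1) = 0.109^(-0.02160) = 1.049039
δ_res = (-21.8 + 1000) × 1.049039 − 1000 = 1026.170 − 1000 = 26.17‰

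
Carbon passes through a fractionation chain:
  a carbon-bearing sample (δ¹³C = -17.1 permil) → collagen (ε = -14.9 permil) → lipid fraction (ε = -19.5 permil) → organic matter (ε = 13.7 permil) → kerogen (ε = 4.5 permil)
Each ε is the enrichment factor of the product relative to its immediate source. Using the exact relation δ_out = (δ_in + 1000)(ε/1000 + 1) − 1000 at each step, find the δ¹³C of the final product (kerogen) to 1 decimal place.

-33.3 permil

step 1: δ = (-17.10 + 1000)·(-14.9/1000 + 1) − 1000 = -31.75 permil
step 2: δ = (-31.75 + 1000)·(-19.5/1000 + 1) − 1000 = -50.63 permil
step 3: δ = (-50.63 + 1000)·(13.7/1000 + 1) − 1000 = -37.62 permil
step 4: δ = (-37.62 + 1000)·(4.5/1000 + 1) − 1000 = -33.29 permil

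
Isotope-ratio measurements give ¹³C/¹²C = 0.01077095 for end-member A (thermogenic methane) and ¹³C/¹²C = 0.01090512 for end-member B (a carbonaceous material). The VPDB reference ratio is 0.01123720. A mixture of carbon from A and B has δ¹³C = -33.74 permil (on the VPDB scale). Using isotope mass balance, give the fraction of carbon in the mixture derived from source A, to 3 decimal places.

δ_A = (0.01077095/0.01123720 − 1)×1000 = (0.958508 − 1)×1000 = -41.492 permil
δ_B = (0.01090512/0.01123720 − 1)×1000 = (0.970448 − 1)×1000 = -29.552 permil
f_A = (δ_mix − δ_B)/(δ_A − δ_B) = (-33.74 − (-29.552))/(-41.492 − (-29.552))
f_A = -4.188 / -11.940 = 0.3508

0.351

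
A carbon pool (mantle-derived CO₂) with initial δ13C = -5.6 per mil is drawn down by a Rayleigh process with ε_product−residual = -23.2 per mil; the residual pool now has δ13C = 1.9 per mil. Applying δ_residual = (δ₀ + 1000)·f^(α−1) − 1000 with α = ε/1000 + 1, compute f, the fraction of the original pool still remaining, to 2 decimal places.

0.72

α − 1 = ε/1000 = -0.0232
(δ_res + 1000)/(δ₀ + 1000) = (1.9 + 1000)/(-5.6 + 1000) = 1001.9/994.4 = 1.007542
f = 1.007542^(1/-0.0232) = exp(ln(1.007542)/-0.0232) = exp(0.00751/-0.0232)
f = exp(-0.3239) = 0.7233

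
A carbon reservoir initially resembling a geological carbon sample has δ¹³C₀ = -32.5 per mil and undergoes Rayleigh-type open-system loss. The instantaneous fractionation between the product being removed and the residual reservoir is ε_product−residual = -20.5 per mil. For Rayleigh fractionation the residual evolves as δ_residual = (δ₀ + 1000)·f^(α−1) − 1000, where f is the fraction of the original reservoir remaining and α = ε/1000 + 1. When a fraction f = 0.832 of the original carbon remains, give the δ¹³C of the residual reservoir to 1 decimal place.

-28.8 per mil

Rayleigh residual: δ_res = (δ₀ + 1000)·f^(α−1) − 1000
α = ε/1000 + 1 = 0.97950, so α − 1 = -0.02050
f^(α−1) = 0.832^(-0.02050) = 1.003778
δ_res = (-32.5 + 1000) × 1.003778 − 1000 = 971.155 − 1000 = -28.85 per mil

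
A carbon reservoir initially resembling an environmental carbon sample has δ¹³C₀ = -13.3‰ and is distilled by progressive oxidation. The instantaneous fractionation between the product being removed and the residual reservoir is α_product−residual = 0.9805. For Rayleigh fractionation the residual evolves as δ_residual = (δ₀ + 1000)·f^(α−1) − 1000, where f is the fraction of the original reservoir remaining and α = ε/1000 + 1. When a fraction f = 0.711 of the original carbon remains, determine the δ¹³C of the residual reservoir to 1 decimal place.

-6.7‰

Rayleigh residual: δ_res = (δ₀ + 1000)·f^(α−1) − 1000
α − 1 = -0.01950
f^(α−1) = 0.711^(-0.01950) = 1.006673
δ_res = (-13.3 + 1000) × 1.006673 − 1000 = 993.285 − 1000 = -6.72‰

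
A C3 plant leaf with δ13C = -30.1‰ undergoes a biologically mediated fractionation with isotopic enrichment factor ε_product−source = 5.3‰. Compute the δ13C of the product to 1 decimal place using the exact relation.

-25.0‰

To first order, δ_product ≈ δ_source + ε = -24.8‰.
Exactly, δ_product = (δ_source + 1000)·(ε/1000 + 1) − 1000.
δ_product = (-30.1 + 1000) × (5.3/1000 + 1) − 1000
δ_product = -24.96‰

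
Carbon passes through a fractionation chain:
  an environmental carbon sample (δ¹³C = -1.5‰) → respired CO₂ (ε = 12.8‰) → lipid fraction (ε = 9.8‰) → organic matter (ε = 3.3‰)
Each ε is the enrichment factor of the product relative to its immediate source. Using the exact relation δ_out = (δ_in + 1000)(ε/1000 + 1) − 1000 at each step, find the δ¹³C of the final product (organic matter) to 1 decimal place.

24.6‰

step 1: δ = (-1.50 + 1000)·(12.8/1000 + 1) − 1000 = 11.28‰
step 2: δ = (11.28 + 1000)·(9.8/1000 + 1) − 1000 = 21.19‰
step 3: δ = (21.19 + 1000)·(3.3/1000 + 1) − 1000 = 24.56‰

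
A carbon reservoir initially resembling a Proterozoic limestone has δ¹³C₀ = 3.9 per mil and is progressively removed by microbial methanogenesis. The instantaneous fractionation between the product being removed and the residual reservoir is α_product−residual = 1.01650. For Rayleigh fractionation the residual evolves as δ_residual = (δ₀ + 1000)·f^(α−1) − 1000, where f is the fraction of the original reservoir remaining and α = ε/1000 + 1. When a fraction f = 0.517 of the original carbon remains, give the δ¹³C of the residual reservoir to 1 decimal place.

-7.0 per mil

Rayleigh residual: δ_res = (δ₀ + 1000)·f^(α−1) − 1000
α − 1 = 0.01650
f^(α−1) = 0.517^(0.01650) = 0.989174
δ_res = (3.9 + 1000) × 0.989174 − 1000 = 993.032 − 1000 = -6.97 per mil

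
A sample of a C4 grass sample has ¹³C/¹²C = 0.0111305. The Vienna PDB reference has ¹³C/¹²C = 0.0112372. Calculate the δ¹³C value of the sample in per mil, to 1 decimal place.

-9.5 per mil

δ¹³C = (R_sample / R_standard − 1) × 1000
R_sample / R_standard = 0.0111305 / 0.0112372 = 0.990505
δ¹³C = (0.990505 − 1) × 1000 = -9.50 per mil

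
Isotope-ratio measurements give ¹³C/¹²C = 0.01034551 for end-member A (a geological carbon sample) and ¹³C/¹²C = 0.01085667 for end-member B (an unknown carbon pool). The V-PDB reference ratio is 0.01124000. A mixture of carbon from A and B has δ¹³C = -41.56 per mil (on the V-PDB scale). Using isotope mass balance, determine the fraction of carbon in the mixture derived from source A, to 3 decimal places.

0.164

δ_A = (0.01034551/0.01124000 − 1)×1000 = (0.920419 − 1)×1000 = -79.581 per mil
δ_B = (0.01085667/0.01124000 − 1)×1000 = (0.965896 − 1)×1000 = -34.104 per mil
f_A = (δ_mix − δ_B)/(δ_A − δ_B) = (-41.56 − (-34.104))/(-79.581 − (-34.104))
f_A = -7.456 / -45.477 = 0.1639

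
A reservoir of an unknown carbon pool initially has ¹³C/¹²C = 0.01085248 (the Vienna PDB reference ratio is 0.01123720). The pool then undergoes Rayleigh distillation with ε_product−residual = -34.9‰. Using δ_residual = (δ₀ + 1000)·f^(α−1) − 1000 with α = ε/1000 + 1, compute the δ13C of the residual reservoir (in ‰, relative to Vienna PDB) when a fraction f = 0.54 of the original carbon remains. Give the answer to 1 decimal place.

-13.2‰

δ₀ = (0.01085248/0.01123720 − 1)×1000 = (0.965764 − 1)×1000 = -34.236‰
α − 1 = ε/1000 = -0.0349
f^(α−1) = 0.54^(-0.0349) = 1.021738
δ_res = (-34.236 + 1000) × 1.021738 − 1000 = 986.757 − 1000 = -13.24‰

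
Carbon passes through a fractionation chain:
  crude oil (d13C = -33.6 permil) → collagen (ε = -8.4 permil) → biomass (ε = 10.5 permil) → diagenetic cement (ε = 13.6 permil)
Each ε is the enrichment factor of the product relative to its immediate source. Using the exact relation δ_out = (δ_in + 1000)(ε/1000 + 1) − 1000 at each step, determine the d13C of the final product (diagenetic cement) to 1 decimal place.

-18.5 permil

step 1: δ = (-33.60 + 1000)·(-8.4/1000 + 1) − 1000 = -41.72 permil
step 2: δ = (-41.72 + 1000)·(10.5/1000 + 1) − 1000 = -31.66 permil
step 3: δ = (-31.66 + 1000)·(13.6/1000 + 1) − 1000 = -18.49 permil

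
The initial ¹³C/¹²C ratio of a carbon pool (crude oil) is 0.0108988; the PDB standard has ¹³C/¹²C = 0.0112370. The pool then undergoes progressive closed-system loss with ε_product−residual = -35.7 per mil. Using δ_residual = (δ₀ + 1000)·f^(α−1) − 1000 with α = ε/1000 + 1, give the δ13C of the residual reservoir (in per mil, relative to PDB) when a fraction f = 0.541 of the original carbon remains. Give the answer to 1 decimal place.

-8.6 per mil

δ₀ = (0.0108988/0.0112370 − 1)×1000 = (0.969903 − 1)×1000 = -30.097 per mil
α − 1 = ε/1000 = -0.0357
f^(α−1) = 0.541^(-0.0357) = 1.022174
δ_res = (-30.097 + 1000) × 1.022174 − 1000 = 991.410 − 1000 = -8.59 per mil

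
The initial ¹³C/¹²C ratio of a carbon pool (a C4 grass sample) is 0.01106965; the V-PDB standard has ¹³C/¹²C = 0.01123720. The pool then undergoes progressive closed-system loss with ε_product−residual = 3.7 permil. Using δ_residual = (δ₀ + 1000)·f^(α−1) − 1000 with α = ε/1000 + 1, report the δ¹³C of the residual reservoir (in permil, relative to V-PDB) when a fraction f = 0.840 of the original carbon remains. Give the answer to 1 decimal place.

-15.5 permil

δ₀ = (0.01106965/0.01123720 − 1)×1000 = (0.985090 − 1)×1000 = -14.910 permil
α − 1 = ε/1000 = 0.0037
f^(α−1) = 0.840^(0.0037) = 0.999355
δ_res = (-14.910 + 1000) × 0.999355 − 1000 = 984.454 − 1000 = -15.55 permil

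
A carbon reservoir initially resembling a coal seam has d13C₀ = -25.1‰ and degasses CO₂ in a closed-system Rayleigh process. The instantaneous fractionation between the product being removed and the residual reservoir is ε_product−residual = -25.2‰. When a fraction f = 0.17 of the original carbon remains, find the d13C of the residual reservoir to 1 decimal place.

Rayleigh residual: δ_res = (δ₀ + 1000)·f^(α−1) − 1000
α = ε/1000 + 1 = 0.97480, so α − 1 = -0.02520
f^(α−1) = 0.17^(-0.02520) = 1.045665
δ_res = (-25.1 + 1000) × 1.045665 − 1000 = 1019.419 − 1000 = 19.42‰

19.4‰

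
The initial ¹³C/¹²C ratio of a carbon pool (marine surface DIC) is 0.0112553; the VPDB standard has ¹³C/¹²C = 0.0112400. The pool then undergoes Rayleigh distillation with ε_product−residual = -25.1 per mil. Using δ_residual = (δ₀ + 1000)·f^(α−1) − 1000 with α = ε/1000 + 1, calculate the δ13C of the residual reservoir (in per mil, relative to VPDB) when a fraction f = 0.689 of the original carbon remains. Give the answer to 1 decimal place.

δ₀ = (0.0112553/0.0112400 − 1)×1000 = (1.001361 − 1)×1000 = 1.361 per mil
α − 1 = ε/1000 = -0.0251
f^(α−1) = 0.689^(-0.0251) = 1.009394
δ_res = (1.361 + 1000) × 1.009394 − 1000 = 1010.768 − 1000 = 10.77 per mil

10.8 per mil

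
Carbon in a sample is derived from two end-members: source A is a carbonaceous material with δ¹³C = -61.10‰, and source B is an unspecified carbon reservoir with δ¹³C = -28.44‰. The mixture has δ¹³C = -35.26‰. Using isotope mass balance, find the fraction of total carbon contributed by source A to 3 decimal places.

0.209

δ_mix = f_A·δ_A + (1 − f_A)·δ_B  ⇒  f_A = (δ_mix − δ_B)/(δ_A − δ_B)
f_A = (-35.26 − (-28.44)) / (-61.10 − (-28.44))
f_A = -6.82 / -32.66 = 0.2088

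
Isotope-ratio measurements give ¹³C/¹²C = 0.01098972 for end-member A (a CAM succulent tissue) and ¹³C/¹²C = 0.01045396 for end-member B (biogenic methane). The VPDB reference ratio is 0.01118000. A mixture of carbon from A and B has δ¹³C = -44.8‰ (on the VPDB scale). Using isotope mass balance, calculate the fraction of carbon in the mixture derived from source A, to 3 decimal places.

δ_A = (0.01098972/0.01118000 − 1)×1000 = (0.982980 − 1)×1000 = -17.020‰
δ_B = (0.01045396/0.01118000 − 1)×1000 = (0.935059 − 1)×1000 = -64.941‰
f_A = (δ_mix − δ_B)/(δ_A − δ_B) = (-44.8 − (-64.941))/(-17.020 − (-64.941))
f_A = 20.141 / 47.921 = 0.4203

0.420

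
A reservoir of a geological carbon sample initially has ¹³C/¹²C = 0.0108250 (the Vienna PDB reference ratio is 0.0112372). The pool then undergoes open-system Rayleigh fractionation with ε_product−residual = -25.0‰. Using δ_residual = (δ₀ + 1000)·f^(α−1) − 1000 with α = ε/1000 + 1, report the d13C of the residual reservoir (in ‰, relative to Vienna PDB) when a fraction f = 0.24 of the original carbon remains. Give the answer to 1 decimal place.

δ₀ = (0.0108250/0.0112372 − 1)×1000 = (0.963318 − 1)×1000 = -36.682‰
α − 1 = ε/1000 = -0.0250
f^(α−1) = 0.24^(-0.0250) = 1.036322
δ_res = (-36.682 + 1000) × 1.036322 − 1000 = 998.308 − 1000 = -1.69‰

-1.7‰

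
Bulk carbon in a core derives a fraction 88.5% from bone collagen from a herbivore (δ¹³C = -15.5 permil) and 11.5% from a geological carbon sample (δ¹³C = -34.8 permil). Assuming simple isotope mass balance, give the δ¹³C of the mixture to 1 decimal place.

δ_mix = f_A·δ_A + f_B·δ_B
δ_mix = 0.885 × (-15.5) + 0.115 × (-34.8)
δ_mix = -13.72 + -4.00 = -17.72 permil

-17.7 permil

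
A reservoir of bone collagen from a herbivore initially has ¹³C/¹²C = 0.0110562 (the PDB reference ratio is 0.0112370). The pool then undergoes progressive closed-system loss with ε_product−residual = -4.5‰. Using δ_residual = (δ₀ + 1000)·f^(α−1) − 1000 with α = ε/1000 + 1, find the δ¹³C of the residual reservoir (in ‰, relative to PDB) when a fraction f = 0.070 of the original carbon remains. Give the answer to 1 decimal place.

-4.2‰

δ₀ = (0.0110562/0.0112370 − 1)×1000 = (0.983910 − 1)×1000 = -16.090‰
α − 1 = ε/1000 = -0.0045
f^(α−1) = 0.070^(-0.0045) = 1.012039
δ_res = (-16.090 + 1000) × 1.012039 − 1000 = 995.755 − 1000 = -4.24‰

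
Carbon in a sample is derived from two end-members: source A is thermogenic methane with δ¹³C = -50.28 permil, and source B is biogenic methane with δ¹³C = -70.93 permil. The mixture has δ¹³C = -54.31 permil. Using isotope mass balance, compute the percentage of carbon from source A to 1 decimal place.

80.5%

δ_mix = f_A·δ_A + (1 − f_A)·δ_B  ⇒  f_A = (δ_mix − δ_B)/(δ_A − δ_B)
f_A = (-54.31 − (-70.93)) / (-50.28 − (-70.93))
f_A = 16.62 / 20.65 = 0.8048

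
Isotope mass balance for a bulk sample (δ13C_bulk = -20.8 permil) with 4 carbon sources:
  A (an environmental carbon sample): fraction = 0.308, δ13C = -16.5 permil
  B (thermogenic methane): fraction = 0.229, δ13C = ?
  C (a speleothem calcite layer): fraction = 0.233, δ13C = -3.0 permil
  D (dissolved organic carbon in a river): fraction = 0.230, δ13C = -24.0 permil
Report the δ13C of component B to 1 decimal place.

Isotope mass balance: δ_bulk = Σ fᵢ·δᵢ.
-20.8 = 0.308×(-16.5) + 0.229×δ_B + 0.233×(-3.0) + 0.230×(-24.0)
0.229·δ_B = -20.8 − (-11.301) = -9.499
δ_B = -9.499 / 0.229 = -41.48 permil

-41.5 permil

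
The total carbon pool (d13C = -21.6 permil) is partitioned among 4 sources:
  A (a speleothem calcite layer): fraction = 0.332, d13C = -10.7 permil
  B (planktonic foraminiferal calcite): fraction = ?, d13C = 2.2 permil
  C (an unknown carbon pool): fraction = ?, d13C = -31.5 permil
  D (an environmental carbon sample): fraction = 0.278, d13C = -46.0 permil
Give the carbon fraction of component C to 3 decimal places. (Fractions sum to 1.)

0.182

Let f_C and f_B be the unknown fractions; fractions sum to 1 so f_C + f_B = 0.390.
Mass balance: Σ fᵢ·δᵢ = δ_bulk ⇒ f_C·(-31.5) + f_B·(2.2) = -21.6 − (-16.340) = -5.260
Substitute f_B = 0.390 − f_C:
f_C·(-31.5 − 2.2) = -5.260 − 0.390×(2.2) = -6.118
f_C = -6.118 / -33.7 = 0.1815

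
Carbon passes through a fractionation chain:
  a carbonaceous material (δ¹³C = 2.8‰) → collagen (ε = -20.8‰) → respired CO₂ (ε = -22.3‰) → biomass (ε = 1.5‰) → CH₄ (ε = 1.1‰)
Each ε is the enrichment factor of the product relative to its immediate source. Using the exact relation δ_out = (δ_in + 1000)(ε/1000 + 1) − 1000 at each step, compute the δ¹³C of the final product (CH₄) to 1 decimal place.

step 1: δ = (2.80 + 1000)·(-20.8/1000 + 1) − 1000 = -18.06‰
step 2: δ = (-18.06 + 1000)·(-22.3/1000 + 1) − 1000 = -39.96‰
step 3: δ = (-39.96 + 1000)·(1.5/1000 + 1) − 1000 = -38.52‰
step 4: δ = (-38.52 + 1000)·(1.1/1000 + 1) − 1000 = -37.46‰

-37.5‰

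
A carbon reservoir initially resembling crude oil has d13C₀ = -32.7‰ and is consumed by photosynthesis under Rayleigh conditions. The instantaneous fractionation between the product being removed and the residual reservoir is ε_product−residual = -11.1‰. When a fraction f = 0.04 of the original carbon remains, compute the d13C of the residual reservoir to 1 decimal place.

Rayleigh residual: δ_res = (δ₀ + 1000)·f^(α−1) − 1000
α = ε/1000 + 1 = 0.98890, so α − 1 = -0.01110
f^(α−1) = 0.04^(-0.01110) = 1.036375
δ_res = (-32.7 + 1000) × 1.036375 − 1000 = 1002.486 − 1000 = 2.49‰

2.5‰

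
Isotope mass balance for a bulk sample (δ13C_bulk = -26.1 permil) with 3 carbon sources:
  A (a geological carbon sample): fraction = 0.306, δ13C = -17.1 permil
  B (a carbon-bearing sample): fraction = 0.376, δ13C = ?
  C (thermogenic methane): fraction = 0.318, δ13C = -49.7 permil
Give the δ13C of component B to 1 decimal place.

Isotope mass balance: δ_bulk = Σ fᵢ·δᵢ.
-26.1 = 0.306×(-17.1) + 0.376×δ_B + 0.318×(-49.7)
0.376·δ_B = -26.1 − (-21.037) = -5.063
δ_B = -5.063 / 0.376 = -13.46 permil

-13.5 permil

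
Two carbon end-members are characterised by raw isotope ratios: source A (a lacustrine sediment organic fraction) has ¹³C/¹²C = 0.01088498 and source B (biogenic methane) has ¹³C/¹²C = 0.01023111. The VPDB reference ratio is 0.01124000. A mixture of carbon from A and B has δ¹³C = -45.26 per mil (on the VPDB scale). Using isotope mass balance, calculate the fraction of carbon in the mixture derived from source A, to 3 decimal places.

δ_A = (0.01088498/0.01124000 − 1)×1000 = (0.968415 − 1)×1000 = -31.585 per mil
δ_B = (0.01023111/0.01124000 − 1)×1000 = (0.910241 − 1)×1000 = -89.759 per mil
f_A = (δ_mix − δ_B)/(δ_A − δ_B) = (-45.26 − (-89.759))/(-31.585 − (-89.759))
f_A = 44.499 / 58.173 = 0.7649

0.765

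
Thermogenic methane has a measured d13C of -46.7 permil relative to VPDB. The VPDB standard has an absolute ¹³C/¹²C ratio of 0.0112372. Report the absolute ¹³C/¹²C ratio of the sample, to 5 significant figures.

R_sample = R_standard × (d13C/1000 + 1)
R_sample = 0.0112372 × (-46.7/1000 + 1) = 0.0112372 × 0.953300
R_sample = 0.0107124

0.010712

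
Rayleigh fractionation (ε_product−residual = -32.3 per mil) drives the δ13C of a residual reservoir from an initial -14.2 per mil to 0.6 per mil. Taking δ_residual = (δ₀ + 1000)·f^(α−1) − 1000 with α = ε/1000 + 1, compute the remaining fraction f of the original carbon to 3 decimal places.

0.630

α − 1 = ε/1000 = -0.0323
(δ_res + 1000)/(δ₀ + 1000) = (0.6 + 1000)/(-14.2 + 1000) = 1000.6/985.8 = 1.015013
f = 1.015013^(1/-0.0323) = exp(ln(1.015013)/-0.0323) = exp(0.01490/-0.0323)
f = exp(-0.4613) = 0.6304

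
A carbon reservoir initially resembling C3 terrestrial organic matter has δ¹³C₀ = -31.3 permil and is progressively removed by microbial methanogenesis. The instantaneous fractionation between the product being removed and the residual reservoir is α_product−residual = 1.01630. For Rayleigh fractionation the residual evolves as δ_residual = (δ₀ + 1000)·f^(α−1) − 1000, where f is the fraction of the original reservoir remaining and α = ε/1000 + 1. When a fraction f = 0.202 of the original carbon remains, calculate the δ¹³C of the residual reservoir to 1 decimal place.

Rayleigh residual: δ_res = (δ₀ + 1000)·f^(α−1) − 1000
α − 1 = 0.01630
f^(α−1) = 0.202^(0.01630) = 0.974265
δ_res = (-31.3 + 1000) × 0.974265 − 1000 = 943.771 − 1000 = -56.23 permil

-56.2 permil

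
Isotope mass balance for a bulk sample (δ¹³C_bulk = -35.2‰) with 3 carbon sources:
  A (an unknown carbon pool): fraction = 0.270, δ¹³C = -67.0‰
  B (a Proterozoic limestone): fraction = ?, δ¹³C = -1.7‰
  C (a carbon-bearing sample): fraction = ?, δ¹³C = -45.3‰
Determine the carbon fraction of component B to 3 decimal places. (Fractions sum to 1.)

Let f_B and f_C be the unknown fractions; fractions sum to 1 so f_B + f_C = 0.730.
Mass balance: Σ fᵢ·δᵢ = δ_bulk ⇒ f_B·(-1.7) + f_C·(-45.3) = -35.2 − (-18.090) = -17.110
Substitute f_C = 0.730 − f_B:
f_B·(-1.7 − -45.3) = -17.110 − 0.730×(-45.3) = 15.959
f_B = 15.959 / 43.6 = 0.3660

0.366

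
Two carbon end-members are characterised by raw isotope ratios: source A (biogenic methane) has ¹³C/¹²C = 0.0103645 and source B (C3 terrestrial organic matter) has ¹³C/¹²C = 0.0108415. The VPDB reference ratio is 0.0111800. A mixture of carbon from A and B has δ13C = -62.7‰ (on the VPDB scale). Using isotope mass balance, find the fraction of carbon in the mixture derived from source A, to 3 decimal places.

δ_A = (0.0103645/0.0111800 − 1)×1000 = (0.927057 − 1)×1000 = -72.943‰
δ_B = (0.0108415/0.0111800 − 1)×1000 = (0.969723 − 1)×1000 = -30.277‰
f_A = (δ_mix − δ_B)/(δ_A − δ_B) = (-62.7 − (-30.277))/(-72.943 − (-30.277))
f_A = -32.423 / -42.665 = 0.7599

0.760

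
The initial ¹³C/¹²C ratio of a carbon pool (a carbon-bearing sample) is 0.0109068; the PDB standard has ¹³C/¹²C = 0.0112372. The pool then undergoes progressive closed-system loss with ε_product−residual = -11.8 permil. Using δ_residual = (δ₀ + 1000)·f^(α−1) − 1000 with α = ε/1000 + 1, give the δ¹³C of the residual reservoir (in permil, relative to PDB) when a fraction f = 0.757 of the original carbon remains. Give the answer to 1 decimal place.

δ₀ = (0.0109068/0.0112372 − 1)×1000 = (0.970598 − 1)×1000 = -29.402 permil
α − 1 = ε/1000 = -0.0118
f^(α−1) = 0.757^(-0.0118) = 1.003290
δ_res = (-29.402 + 1000) × 1.003290 − 1000 = 973.791 − 1000 = -26.21 permil

-26.2 permil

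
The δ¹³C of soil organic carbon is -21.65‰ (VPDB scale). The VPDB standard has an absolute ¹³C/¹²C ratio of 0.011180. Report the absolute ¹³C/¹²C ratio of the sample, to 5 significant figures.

R_sample = R_standard × (δ¹³C/1000 + 1)
R_sample = 0.011180 × (-21.65/1000 + 1) = 0.011180 × 0.978350
R_sample = 0.0109380

0.010938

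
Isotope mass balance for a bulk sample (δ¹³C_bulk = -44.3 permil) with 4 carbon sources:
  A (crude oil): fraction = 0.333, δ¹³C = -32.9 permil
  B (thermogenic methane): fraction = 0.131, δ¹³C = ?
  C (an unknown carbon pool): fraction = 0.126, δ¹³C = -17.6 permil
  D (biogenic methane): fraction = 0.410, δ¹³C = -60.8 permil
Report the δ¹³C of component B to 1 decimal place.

Isotope mass balance: δ_bulk = Σ fᵢ·δᵢ.
-44.3 = 0.333×(-32.9) + 0.131×δ_B + 0.126×(-17.6) + 0.410×(-60.8)
0.131·δ_B = -44.3 − (-38.101) = -6.199
δ_B = -6.199 / 0.131 = -47.32 permil

-47.3 permil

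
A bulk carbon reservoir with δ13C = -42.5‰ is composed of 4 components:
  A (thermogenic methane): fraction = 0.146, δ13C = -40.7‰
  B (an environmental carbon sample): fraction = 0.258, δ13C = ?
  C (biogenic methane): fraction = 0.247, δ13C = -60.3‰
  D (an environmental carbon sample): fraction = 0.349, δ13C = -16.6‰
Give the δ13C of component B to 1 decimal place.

-61.5‰

Isotope mass balance: δ_bulk = Σ fᵢ·δᵢ.
-42.5 = 0.146×(-40.7) + 0.258×δ_B + 0.247×(-60.3) + 0.349×(-16.6)
0.258·δ_B = -42.5 − (-26.630) = -15.870
δ_B = -15.870 / 0.258 = -61.51‰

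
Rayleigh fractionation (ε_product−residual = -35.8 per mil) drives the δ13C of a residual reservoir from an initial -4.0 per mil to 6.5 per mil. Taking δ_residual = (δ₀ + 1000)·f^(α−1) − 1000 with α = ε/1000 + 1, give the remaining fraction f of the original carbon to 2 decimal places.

α − 1 = ε/1000 = -0.0358
(δ_res + 1000)/(δ₀ + 1000) = (6.5 + 1000)/(-4.0 + 1000) = 1006.5/996.0 = 1.010542
f = 1.010542^(1/-0.0358) = exp(ln(1.010542)/-0.0358) = exp(0.01049/-0.0358)
f = exp(-0.2929) = 0.7461

0.75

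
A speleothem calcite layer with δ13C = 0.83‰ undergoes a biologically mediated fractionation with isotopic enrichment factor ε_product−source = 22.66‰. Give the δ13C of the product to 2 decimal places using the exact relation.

Exactly, δ_product = (δ_source + 1000)·(ε/1000 + 1) − 1000.
δ_product = (0.83 + 1000) × (22.66/1000 + 1) − 1000
δ_product = 23.509‰

23.51‰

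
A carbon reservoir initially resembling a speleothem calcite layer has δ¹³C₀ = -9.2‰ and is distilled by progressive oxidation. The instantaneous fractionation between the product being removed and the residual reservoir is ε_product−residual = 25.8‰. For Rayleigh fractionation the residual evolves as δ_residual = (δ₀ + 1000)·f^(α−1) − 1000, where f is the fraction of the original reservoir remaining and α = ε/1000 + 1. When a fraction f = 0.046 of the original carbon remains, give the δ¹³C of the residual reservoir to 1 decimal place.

Rayleigh residual: δ_res = (δ₀ + 1000)·f^(α−1) − 1000
α = ε/1000 + 1 = 1.02580, so α − 1 = 0.02580
f^(α−1) = 0.046^(0.02580) = 0.923632
δ_res = (-9.2 + 1000) × 0.923632 − 1000 = 915.135 − 1000 = -84.87‰

-84.9‰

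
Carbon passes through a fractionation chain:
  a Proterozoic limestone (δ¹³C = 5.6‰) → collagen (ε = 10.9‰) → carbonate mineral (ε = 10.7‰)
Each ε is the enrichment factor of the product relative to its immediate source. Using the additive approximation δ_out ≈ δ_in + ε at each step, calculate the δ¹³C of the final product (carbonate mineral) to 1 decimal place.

step 1: δ ≈ 5.6 + (10.9) = 16.5‰
step 2: δ ≈ 16.5 + (10.7) = 27.2‰

27.2‰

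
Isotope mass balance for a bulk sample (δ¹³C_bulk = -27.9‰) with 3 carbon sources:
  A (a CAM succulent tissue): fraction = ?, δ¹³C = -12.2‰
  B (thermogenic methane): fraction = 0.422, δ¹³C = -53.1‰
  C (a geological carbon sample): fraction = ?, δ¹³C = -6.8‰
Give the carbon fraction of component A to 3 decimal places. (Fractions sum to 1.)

0.289

Let f_A and f_C be the unknown fractions; fractions sum to 1 so f_A + f_C = 0.578.
Mass balance: Σ fᵢ·δᵢ = δ_bulk ⇒ f_A·(-12.2) + f_C·(-6.8) = -27.9 − (-22.408) = -5.492
Substitute f_C = 0.578 − f_A:
f_A·(-12.2 − -6.8) = -5.492 − 0.578×(-6.8) = -1.561
f_A = -1.561 / -5.4 = 0.2891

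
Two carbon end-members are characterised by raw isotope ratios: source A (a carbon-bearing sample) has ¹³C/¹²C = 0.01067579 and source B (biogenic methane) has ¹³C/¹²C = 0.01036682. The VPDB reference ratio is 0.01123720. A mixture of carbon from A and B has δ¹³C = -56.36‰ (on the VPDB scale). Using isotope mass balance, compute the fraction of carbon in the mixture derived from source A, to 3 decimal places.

δ_A = (0.01067579/0.01123720 − 1)×1000 = (0.950040 − 1)×1000 = -49.960‰
δ_B = (0.01036682/0.01123720 − 1)×1000 = (0.922545 − 1)×1000 = -77.455‰
f_A = (δ_mix − δ_B)/(δ_A − δ_B) = (-56.36 − (-77.455))/(-49.960 − (-77.455))
f_A = 21.095 / 27.495 = 0.7672

0.767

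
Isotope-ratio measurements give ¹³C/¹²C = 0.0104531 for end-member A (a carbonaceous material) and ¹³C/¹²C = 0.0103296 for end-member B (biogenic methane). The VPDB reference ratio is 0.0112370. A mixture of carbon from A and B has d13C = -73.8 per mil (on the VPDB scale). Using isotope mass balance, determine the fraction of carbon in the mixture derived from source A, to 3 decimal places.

0.632

δ_A = (0.0104531/0.0112370 − 1)×1000 = (0.930239 − 1)×1000 = -69.761 per mil
δ_B = (0.0103296/0.0112370 − 1)×1000 = (0.919249 − 1)×1000 = -80.751 per mil
f_A = (δ_mix − δ_B)/(δ_A − δ_B) = (-73.8 − (-80.751))/(-69.761 − (-80.751))
f_A = 6.951 / 10.990 = 0.6325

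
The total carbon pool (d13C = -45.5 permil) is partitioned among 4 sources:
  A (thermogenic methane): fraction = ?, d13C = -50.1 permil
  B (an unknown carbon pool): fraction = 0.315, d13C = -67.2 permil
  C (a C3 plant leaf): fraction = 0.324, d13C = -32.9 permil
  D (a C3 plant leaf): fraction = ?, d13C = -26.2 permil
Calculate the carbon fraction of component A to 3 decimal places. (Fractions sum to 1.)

Let f_A and f_D be the unknown fractions; fractions sum to 1 so f_A + f_D = 0.361.
Mass balance: Σ fᵢ·δᵢ = δ_bulk ⇒ f_A·(-50.1) + f_D·(-26.2) = -45.5 − (-31.828) = -13.672
Substitute f_D = 0.361 − f_A:
f_A·(-50.1 − -26.2) = -13.672 − 0.361×(-26.2) = -4.214
f_A = -4.214 / -23.9 = 0.1763

0.176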